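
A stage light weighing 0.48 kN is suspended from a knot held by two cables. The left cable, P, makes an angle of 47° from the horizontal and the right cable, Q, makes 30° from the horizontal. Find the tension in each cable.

ΣF_x = 0: −T_P·cos47° + T_Q·cos30° = 0 → T_Q = 0.787504·T_P.
ΣF_y = 0: T_P·sin47° + T_Q·sin30° = 0.48.
Substitute: T_P·(0.731354 + 0.787504·0.5) = 0.48 → T_P = 0.426626 ≈ 0.4266 kN.
Then T_Q = 0.787504 × 0.426626 = 0.3360 kN.

T_P = 0.4266 kN, T_Q = 0.3360 kN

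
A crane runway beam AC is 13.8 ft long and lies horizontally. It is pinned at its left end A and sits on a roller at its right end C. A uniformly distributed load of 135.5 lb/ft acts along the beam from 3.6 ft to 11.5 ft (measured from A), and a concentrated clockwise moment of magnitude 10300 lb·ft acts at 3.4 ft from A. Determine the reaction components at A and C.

A_x = 0, A_y = -261.6 lb, C_y = 1332 lb

Resultant of the distributed load: 135.5 × 7.9 = 1070.45 lb at 7.55 ft from A.
Taking moments about A: C_y·13.8 − (135.5·7.9)·7.55 − 10300 = 0 → C_y = 18381.8975/13.8 = 1332.02 ≈ 1332 lb.
ΣF_y = 0: A_y + 1332.02 − 135.5·7.9 = 0 → A_y = -261.6 lb.
ΣF_x = 0: no horizontal applied forces, so A_x = 0.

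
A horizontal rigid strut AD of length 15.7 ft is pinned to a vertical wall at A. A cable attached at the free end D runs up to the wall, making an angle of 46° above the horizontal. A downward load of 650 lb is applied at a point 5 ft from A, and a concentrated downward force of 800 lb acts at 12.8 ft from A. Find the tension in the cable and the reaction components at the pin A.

T = 1194 lb, A_x = 829.8 lb, A_y = 590.8 lb

ΣM about A: T·sin46°·15.7 − 650·5 − 800·12.8 = 0 → T = 13490/(15.7·0.71934) = 1194.48 ≈ 1194 lb.
ΣF_x = 0: A_x − T·cos46° = 0 → A_x = 1194.48 × 0.694658 = 829.8 lb.
ΣF_y = 0: A_y + T·sin46° − 650 − 800 = 0 → A_y = 1450 − 1194.48 × 0.71934 = 590.8 lb.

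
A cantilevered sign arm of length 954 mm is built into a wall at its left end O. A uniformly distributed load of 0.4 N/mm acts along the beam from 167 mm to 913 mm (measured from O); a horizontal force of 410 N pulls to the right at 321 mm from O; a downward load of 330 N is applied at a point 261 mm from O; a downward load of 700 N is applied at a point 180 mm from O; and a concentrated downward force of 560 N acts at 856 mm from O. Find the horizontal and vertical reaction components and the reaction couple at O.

O_x = -410.0 N, O_y = 1888 N, M_O = 852600 N·mm

Resultant of the distributed load: 0.4 × 746 = 298.4 N at 540 mm from O.
ΣF_x = 0: O_x + 410 = 0 → O_x = -410.0 N.
ΣF_y = 0: O_y − 0.4·746 − 330 − 700 − 560 = 0 → O_y = 1888 N.
ΣM about O: M_O − (0.4·746)·540 − 330·261 − 700·180 − 560·856 = 0 → M_O = 852600 N·mm.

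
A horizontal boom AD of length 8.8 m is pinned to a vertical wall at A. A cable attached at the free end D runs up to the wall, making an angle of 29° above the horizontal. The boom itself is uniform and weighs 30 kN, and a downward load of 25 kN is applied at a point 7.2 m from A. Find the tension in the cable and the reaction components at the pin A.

T = 73.13 kN, A_x = 63.96 kN, A_y = 19.55 kN

ΣM about A: T·sin29°·8.8 − 30·4.4 − 25·7.2 = 0 → T = 312/(8.8·0.48481) = 73.1308 ≈ 73.13 kN.
ΣF_x = 0: A_x − T·cos29° = 0 → A_x = 73.1308 × 0.87462 = 63.96 kN.
ΣF_y = 0: A_y + T·sin29° − 30 − 25 = 0 → A_y = 55 − 73.1308 × 0.48481 = 19.55 kN.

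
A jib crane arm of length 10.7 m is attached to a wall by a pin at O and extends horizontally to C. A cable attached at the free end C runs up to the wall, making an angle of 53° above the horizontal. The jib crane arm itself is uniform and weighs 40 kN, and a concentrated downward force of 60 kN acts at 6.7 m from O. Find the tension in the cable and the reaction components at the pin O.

ΣM about O: T·sin53°·10.7 − 40·5.35 − 60·6.7 = 0 → T = 616/(10.7·0.798636) = 72.0855 ≈ 72.09 kN.
ΣF_x = 0: O_x − T·cos53° = 0 → O_x = 72.0855 × 0.601815 = 43.38 kN.
ΣF_y = 0: O_y + T·sin53° − 40 − 60 = 0 → O_y = 100 − 72.0855 × 0.798636 = 42.43 kN.

T = 72.09 kN, O_x = 43.38 kN, O_y = 42.43 kN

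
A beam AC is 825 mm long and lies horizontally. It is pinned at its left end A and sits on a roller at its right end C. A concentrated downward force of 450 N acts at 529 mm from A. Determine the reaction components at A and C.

A_x = 0, A_y = 161.5 N, C_y = 288.5 N

Taking moments about A: C_y·825 − 450·529 = 0 → C_y = 238050/825 = 288.545 ≈ 288.5 N.
ΣF_y = 0: A_y + 288.545 − 450 = 0 → A_y = 161.5 N.
ΣF_x = 0: no horizontal applied forces, so A_x = 0.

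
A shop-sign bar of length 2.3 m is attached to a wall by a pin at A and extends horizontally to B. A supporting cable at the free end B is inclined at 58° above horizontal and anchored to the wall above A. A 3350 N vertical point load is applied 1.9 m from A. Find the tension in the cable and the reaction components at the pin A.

ΣM about A: T·sin58°·2.3 − 3350·1.9 = 0 → T = 6365/(2.3·0.848048) = 3263.25 ≈ 3263 N.
ΣF_x = 0: A_x − T·cos58° = 0 → A_x = 3263.25 × 0.529919 = 1729 N.
ΣF_y = 0: A_y + T·sin58° − 3350 = 0 → A_y = 3350 − 3263.25 × 0.848048 = 582.6 N.

T = 3263 N, A_x = 1729 N, A_y = 582.6 N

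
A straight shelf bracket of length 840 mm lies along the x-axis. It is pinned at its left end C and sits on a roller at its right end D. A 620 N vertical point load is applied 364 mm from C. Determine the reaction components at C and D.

C_x = 0, C_y = 351.3 N, D_y = 268.7 N

ΣM about C: D_y·840 − 620·364 = 0 → D_y = 225680/840 = 268.667 ≈ 268.7 N.
ΣF_y = 0: C_y + 268.667 − 620 = 0 → C_y = 351.3 N.
ΣF_x = 0: no horizontal applied forces, so C_x = 0.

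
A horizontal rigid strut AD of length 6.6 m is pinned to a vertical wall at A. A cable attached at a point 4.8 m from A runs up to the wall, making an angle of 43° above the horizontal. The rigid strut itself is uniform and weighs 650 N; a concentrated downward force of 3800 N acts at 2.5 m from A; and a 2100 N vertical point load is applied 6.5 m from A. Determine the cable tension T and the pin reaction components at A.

T = 7727 N, A_x = 5651 N, A_y = 1280 N

ΣM about A: T·sin43°·4.8 − 650·3.3 − 3800·2.5 − 2100·6.5 = 0 → T = 25295/(4.8·0.681998) = 7726.99 ≈ 7727 N.
ΣF_x = 0: A_x − T·cos43° = 0 → A_x = 7726.99 × 0.731354 = 5651 N.
ΣF_y = 0: A_y + T·sin43° − 650 − 3800 − 2100 = 0 → A_y = 6550 − 7726.99 × 0.681998 = 1280 N.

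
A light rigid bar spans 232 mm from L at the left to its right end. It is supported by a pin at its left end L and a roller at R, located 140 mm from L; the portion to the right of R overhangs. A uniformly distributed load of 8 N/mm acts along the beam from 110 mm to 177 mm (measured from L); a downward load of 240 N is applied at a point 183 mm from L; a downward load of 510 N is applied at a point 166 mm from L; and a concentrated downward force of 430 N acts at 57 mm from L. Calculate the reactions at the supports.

L_x = 0, L_y = 73.10 N, R_y = 1643 N

Resultant of the distributed load: 8 × 67 = 536 N at 143.5 mm from L.
Taking moments about L: R_y·140 − (8·67)·143.5 − 240·183 − 510·166 − 430·57 = 0 → R_y = 230006/140 = 1642.9 ≈ 1643 N.
ΣF_y = 0: L_y + 1642.9 − 8·67 − 240 − 510 − 430 = 0 → L_y = 73.10 N.
ΣF_x = 0: no horizontal applied forces, so L_x = 0.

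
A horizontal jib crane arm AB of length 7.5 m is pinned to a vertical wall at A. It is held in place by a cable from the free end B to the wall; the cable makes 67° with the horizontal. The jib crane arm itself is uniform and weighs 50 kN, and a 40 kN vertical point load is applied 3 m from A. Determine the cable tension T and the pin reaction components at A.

ΣM about A: T·sin67°·7.5 − 50·3.75 − 40·3 = 0 → T = 307.5/(7.5·0.920505) = 44.5408 ≈ 44.54 kN.
ΣF_x = 0: A_x − T·cos67° = 0 → A_x = 44.5408 × 0.390731 = 17.40 kN.
ΣF_y = 0: A_y + T·sin67° − 50 − 40 = 0 → A_y = 90 − 44.5408 × 0.920505 = 49.00 kN.

T = 44.54 kN, A_x = 17.40 kN, A_y = 49.00 kN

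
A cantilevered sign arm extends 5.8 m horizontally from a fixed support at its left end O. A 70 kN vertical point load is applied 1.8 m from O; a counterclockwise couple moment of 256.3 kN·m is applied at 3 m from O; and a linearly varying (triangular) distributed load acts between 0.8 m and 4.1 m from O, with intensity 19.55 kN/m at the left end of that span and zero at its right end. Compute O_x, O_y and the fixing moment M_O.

O_x = 0, O_y = 102.3 kN, M_O = -69.01 kN·m

Resultant of the triangular load: ½ × 19.55 × 3.3 = 32.2575 kN, acting at 1.9 m from O (one-third of the span from the peak).
ΣF_x = 0: O_x = 0.
ΣF_y = 0: O_y − 70 − ½·19.55·3.3 = 0 → O_y = 102.3 kN.
ΣM about O: M_O − 70·1.8 + 256.3 − (½·19.55·3.3)·1.9 = 0 → M_O = -69.01 kN·m.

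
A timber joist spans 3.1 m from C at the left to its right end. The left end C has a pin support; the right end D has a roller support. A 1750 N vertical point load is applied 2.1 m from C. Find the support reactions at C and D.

C_x = 0, C_y = 564.5 N, D_y = 1185 N

Taking moments about C: D_y·3.1 − 1750·2.1 = 0 → D_y = 3675/3.1 = 1185.48 ≈ 1185 N.
ΣF_y = 0: C_y + 1185.48 − 1750 = 0 → C_y = 564.5 N.
ΣF_x = 0: no horizontal applied forces, so C_x = 0.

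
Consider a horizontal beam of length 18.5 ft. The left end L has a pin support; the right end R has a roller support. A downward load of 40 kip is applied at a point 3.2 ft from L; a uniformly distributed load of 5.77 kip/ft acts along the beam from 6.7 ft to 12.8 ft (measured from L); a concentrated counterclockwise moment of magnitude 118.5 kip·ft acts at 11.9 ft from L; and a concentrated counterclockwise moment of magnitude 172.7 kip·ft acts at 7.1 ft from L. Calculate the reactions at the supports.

L_x = 0, L_y = 65.47 kip, R_y = 9.728 kip

Resultant of the distributed load: 5.77 × 6.1 = 35.197 kip at 9.75 ft from L.
ΣM about L: R_y·18.5 − 40·3.2 − (5.77·6.1)·9.75 + 118.5 + 172.7 = 0 → R_y = 179.97075/18.5 = 9.72815 ≈ 9.728 kip.
ΣF_y = 0: L_y + 9.72815 − 40 − 5.77·6.1 = 0 → L_y = 65.47 kip.
ΣF_x = 0: no horizontal applied forces, so L_x = 0.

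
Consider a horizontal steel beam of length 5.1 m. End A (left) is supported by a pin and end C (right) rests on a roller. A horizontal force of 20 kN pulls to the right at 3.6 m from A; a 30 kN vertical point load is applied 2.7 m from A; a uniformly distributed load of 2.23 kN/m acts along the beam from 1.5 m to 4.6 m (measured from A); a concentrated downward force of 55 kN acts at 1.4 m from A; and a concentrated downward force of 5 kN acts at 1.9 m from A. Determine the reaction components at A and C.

A_x = -20.00 kN, A_y = 59.94 kN, C_y = 36.98 kN

Resultant of the distributed load: 2.23 × 3.1 = 6.913 kN at 3.05 m from A.
Taking moments about A: C_y·5.1 − 30·2.7 − (2.23·3.1)·3.05 − 55·1.4 − 5·1.9 = 0 → C_y = 188.58465/5.1 = 36.9774 ≈ 36.98 kN.
ΣF_y = 0: A_y + 36.9774 − 30 − 2.23·3.1 − 55 − 5 = 0 → A_y = 59.94 kN.
ΣF_x = 0: A_x + 20 = 0 → A_x = -20.00 kN.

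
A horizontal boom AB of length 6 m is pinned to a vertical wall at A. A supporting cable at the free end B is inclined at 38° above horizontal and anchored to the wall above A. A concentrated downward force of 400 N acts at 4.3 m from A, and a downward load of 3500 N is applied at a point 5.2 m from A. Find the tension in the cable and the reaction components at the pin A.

ΣM about A: T·sin38°·6 − 400·4.3 − 3500·5.2 = 0 → T = 19920/(6·0.615661) = 5392.58 ≈ 5393 N.
ΣF_x = 0: A_x − T·cos38° = 0 → A_x = 5392.58 × 0.788011 = 4249 N.
ΣF_y = 0: A_y + T·sin38° − 400 − 3500 = 0 → A_y = 3900 − 5392.58 × 0.615661 = 580.0 N.

T = 5393 N, A_x = 4249 N, A_y = 580.0 N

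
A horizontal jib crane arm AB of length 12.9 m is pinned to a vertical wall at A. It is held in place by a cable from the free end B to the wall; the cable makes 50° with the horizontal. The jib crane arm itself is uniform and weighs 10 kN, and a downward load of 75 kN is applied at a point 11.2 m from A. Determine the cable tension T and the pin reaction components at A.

T = 91.53 kN, A_x = 58.83 kN, A_y = 14.88 kN

ΣM about A: T·sin50°·12.9 − 10·6.45 − 75·11.2 = 0 → T = 904.5/(12.9·0.766044) = 91.5304 ≈ 91.53 kN.
ΣF_x = 0: A_x − T·cos50° = 0 → A_x = 91.5304 × 0.642788 = 58.83 kN.
ΣF_y = 0: A_y + T·sin50° − 10 − 75 = 0 → A_y = 85 − 91.5304 × 0.766044 = 14.88 kN.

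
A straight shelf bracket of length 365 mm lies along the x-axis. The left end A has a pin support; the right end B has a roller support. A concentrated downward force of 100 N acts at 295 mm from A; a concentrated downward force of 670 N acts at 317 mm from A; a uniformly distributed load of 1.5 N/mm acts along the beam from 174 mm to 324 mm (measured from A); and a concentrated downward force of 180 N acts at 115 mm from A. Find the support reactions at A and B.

Resultant of the distributed load: 1.5 × 150 = 225 N at 249 mm from A.
Moments about A: B_y·365 − 100·295 − 670·317 − (1.5·150)·249 − 180·115 = 0 → B_y = 318615/365 = 872.918 ≈ 872.9 N.
ΣF_y = 0: A_y + 872.918 − 100 − 670 − 1.5·150 − 180 = 0 → A_y = 302.1 N.
ΣF_x = 0: no horizontal applied forces, so A_x = 0.

A_x = 0, A_y = 302.1 N, B_y = 872.9 N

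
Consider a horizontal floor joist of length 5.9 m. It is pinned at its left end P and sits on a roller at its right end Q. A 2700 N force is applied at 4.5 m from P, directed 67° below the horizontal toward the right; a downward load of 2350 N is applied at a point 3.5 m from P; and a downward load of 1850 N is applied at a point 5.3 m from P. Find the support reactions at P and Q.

P_x = -1055 N, P_y = 1734 N, Q_y = 4952 N

ΣM about P: Q_y·5.9 − 2700·sin67°·4.5 − 2350·3.5 − 1850·5.3 = 0 → Q_y = 29214.1/5.9 = 4951.54 ≈ 4952 N.
ΣF_y = 0: P_y + 4951.54 − 2700·sin67° − 2350 − 1850 = 0 → P_y = 1734 N.
ΣF_x = 0: P_x + 2700·cos67° = 0 → P_x = -1055 N.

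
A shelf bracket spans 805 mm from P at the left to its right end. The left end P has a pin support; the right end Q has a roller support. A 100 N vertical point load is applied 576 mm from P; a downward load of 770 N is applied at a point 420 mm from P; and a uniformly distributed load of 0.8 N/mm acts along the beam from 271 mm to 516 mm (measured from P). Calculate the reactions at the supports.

P_x = 0, P_y = 496.9 N, Q_y = 569.1 N

Resultant of the distributed load: 0.8 × 245 = 196 N at 393.5 mm from P.
Taking moments about P: Q_y·805 − 100·576 − 770·420 − (0.8·245)·393.5 = 0 → Q_y = 458126/805 = 569.101 ≈ 569.1 N.
ΣF_y = 0: P_y + 569.101 − 100 − 770 − 0.8·245 = 0 → P_y = 496.9 N.
ΣF_x = 0: no horizontal applied forces, so P_x = 0.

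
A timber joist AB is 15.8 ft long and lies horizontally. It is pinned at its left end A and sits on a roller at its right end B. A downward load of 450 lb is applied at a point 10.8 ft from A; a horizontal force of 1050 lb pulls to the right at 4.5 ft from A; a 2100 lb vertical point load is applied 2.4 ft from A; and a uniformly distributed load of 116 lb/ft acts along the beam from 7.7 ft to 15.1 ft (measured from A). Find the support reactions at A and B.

Resultant of the distributed load: 116 × 7.4 = 858.4 lb at 11.4 ft from A.
ΣM about A: B_y·15.8 − 450·10.8 − 2100·2.4 − (116·7.4)·11.4 = 0 → B_y = 19685.76/15.8 = 1245.93 ≈ 1246 lb.
ΣF_y = 0: A_y + 1245.93 − 450 − 2100 − 116·7.4 = 0 → A_y = 2162 lb.
ΣF_x = 0: A_x + 1050 = 0 → A_x = -1050 lb.

A_x = -1050 lb, A_y = 2162 lb, B_y = 1246 lb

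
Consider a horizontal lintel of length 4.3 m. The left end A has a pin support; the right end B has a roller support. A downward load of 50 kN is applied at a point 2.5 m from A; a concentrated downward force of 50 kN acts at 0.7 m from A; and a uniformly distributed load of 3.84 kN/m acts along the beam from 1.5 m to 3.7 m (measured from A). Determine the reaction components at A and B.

A_x = 0, A_y = 66.13 kN, B_y = 42.32 kN

Resultant of the distributed load: 3.84 × 2.2 = 8.448 kN at 2.6 m from A.
Moments about A: B_y·4.3 − 50·2.5 − 50·0.7 − (3.84·2.2)·2.6 = 0 → B_y = 181.9648/4.3 = 42.3174 ≈ 42.32 kN.
ΣF_y = 0: A_y + 42.3174 − 50 − 50 − 3.84·2.2 = 0 → A_y = 66.13 kN.
ΣF_x = 0: no horizontal applied forces, so A_x = 0.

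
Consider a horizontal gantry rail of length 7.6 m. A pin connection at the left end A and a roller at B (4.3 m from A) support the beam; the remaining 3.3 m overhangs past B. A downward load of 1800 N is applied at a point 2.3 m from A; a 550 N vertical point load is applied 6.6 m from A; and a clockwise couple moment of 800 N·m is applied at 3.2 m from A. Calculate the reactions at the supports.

Moments about A: B_y·4.3 − 1800·2.3 − 550·6.6 − 800 = 0 → B_y = 8570/4.3 = 1993.02 ≈ 1993 N.
ΣF_y = 0: A_y + 1993.02 − 1800 − 550 = 0 → A_y = 357.0 N.
ΣF_x = 0: no horizontal applied forces, so A_x = 0.

A_x = 0, A_y = 357.0 N, B_y = 1993 N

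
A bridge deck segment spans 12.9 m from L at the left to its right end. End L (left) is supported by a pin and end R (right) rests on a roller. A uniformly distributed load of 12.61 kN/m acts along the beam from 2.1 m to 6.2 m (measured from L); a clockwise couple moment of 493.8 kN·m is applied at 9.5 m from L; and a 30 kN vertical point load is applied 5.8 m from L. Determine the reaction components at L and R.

Resultant of the distributed load: 12.61 × 4.1 = 51.701 kN at 4.15 m from L.
Moments about L: R_y·12.9 − (12.61·4.1)·4.15 − 493.8 − 30·5.8 = 0 → R_y = 882.35915/12.9 = 68.3999 ≈ 68.40 kN.
ΣF_y = 0: L_y + 68.3999 − 12.61·4.1 − 30 = 0 → L_y = 13.30 kN.
ΣF_x = 0: no horizontal applied forces, so L_x = 0.

L_x = 0, L_y = 13.30 kN, R_y = 68.40 kN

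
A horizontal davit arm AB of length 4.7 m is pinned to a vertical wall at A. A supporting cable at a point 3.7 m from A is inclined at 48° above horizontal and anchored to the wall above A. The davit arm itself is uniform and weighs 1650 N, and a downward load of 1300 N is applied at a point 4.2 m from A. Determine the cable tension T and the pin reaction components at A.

ΣM about A: T·sin48°·3.7 − 1650·2.35 − 1300·4.2 = 0 → T = 9337.5/(3.7·0.743145) = 3395.9 ≈ 3396 N.
ΣF_x = 0: A_x − T·cos48° = 0 → A_x = 3395.9 × 0.669131 = 2272 N.
ΣF_y = 0: A_y + T·sin48° − 1650 − 1300 = 0 → A_y = 2950 − 3395.9 × 0.743145 = 426.4 N.

T = 3396 N, A_x = 2272 N, A_y = 426.4 N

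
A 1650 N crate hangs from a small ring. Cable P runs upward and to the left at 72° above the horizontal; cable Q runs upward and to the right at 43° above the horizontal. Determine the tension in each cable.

ΣF_x = 0: −T_P·cos72° + T_Q·cos43° = 0 → T_Q = 0.422527·T_P.
ΣF_y = 0: T_P·sin72° + T_Q·sin43° = 1650.
Substitute: T_P·(0.951057 + 0.422527·0.681998) = 1650 → T_P = 1331.48 ≈ 1331 N.
Then T_Q = 0.422527 × 1331.48 = 562.6 N.

T_P = 1331 N, T_Q = 562.6 N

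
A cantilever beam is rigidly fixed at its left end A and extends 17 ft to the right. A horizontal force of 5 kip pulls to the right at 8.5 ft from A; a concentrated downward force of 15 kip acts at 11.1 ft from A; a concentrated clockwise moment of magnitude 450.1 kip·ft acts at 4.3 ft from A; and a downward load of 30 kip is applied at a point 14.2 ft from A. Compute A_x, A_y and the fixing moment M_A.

ΣF_x = 0: A_x + 5 = 0 → A_x = -5.000 kip.
ΣF_y = 0: A_y − 15 − 30 = 0 → A_y = 45.00 kip.
ΣM about A: M_A − 15·11.1 − 450.1 − 30·14.2 = 0 → M_A = 1043 kip·ft.

A_x = -5.000 kip, A_y = 45.00 kip, M_A = 1043 kip·ft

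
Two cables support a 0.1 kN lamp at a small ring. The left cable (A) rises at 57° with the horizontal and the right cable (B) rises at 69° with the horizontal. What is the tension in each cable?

ΣF_x = 0: −T_A·cos57° + T_B·cos69° = 0 → T_B = 1.51978·T_A.
ΣF_y = 0: T_A·sin57° + T_B·sin69° = 0.1.
Substitute: T_A·(0.838671 + 1.51978·0.93358) = 0.1 → T_A = 0.0442966 ≈ 0.04430 kN.
Then T_B = 1.51978 × 0.0442966 = 0.06732 kN.

T_A = 0.04430 kN, T_B = 0.06732 kN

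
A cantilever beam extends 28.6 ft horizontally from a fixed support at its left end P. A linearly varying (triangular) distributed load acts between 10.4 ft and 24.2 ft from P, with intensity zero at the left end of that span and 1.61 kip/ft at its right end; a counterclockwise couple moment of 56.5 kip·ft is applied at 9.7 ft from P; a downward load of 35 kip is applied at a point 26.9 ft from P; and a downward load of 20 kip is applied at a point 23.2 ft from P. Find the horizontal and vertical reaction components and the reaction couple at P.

Resultant of the triangular load: ½ × 1.61 × 13.8 = 11.109 kip, acting at 19.6 ft from P (one-third of the span from the peak).
ΣF_x = 0: P_x = 0.
ΣF_y = 0: P_y − ½·1.61·13.8 − 35 − 20 = 0 → P_y = 66.11 kip.
ΣM about P: M_P − (½·1.61·13.8)·19.6 + 56.5 − 35·26.9 − 20·23.2 = 0 → M_P = 1567 kip·ft.

P_x = 0, P_y = 66.11 kip, M_P = 1567 kip·ft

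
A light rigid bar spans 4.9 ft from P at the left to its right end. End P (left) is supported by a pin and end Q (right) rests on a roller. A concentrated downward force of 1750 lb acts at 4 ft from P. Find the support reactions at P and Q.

P_x = 0, P_y = 321.4 lb, Q_y = 1429 lb

ΣM about P: Q_y·4.9 − 1750·4 = 0 → Q_y = 7000/4.9 = 1428.57 ≈ 1429 lb.
ΣF_y = 0: P_y + 1428.57 − 1750 = 0 → P_y = 321.4 lb.
ΣF_x = 0: no horizontal applied forces, so P_x = 0.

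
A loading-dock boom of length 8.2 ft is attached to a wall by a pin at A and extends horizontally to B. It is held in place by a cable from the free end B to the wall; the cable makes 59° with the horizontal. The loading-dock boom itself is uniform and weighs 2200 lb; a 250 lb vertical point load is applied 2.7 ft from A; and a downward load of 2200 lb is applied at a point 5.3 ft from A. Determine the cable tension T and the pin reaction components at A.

ΣM about A: T·sin59°·8.2 − 2200·4.1 − 250·2.7 − 2200·5.3 = 0 → T = 21355/(8.2·0.857167) = 3038.23 ≈ 3038 lb.
ΣF_x = 0: A_x − T·cos59° = 0 → A_x = 3038.23 × 0.515038 = 1565 lb.
ΣF_y = 0: A_y + T·sin59° − 2200 − 250 − 2200 = 0 → A_y = 4650 − 3038.23 × 0.857167 = 2046 lb.

T = 3038 lb, A_x = 1565 lb, A_y = 2046 lb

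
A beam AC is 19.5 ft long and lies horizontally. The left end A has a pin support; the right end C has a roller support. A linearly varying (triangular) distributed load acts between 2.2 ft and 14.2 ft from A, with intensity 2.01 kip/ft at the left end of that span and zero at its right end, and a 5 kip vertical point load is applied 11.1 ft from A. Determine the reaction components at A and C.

Resultant of the triangular load: ½ × 2.01 × 12 = 12.06 kip, acting at 6.2 ft from A (one-third of the span from the peak).
ΣM about A: C_y·19.5 − (½·2.01·12)·6.2 − 5·11.1 = 0 → C_y = 130.272/19.5 = 6.68062 ≈ 6.681 kip.
ΣF_y = 0: A_y + 6.68062 − ½·2.01·12 − 5 = 0 → A_y = 10.38 kip.
ΣF_x = 0: no horizontal applied forces, so A_x = 0.

A_x = 0, A_y = 10.38 kip, C_y = 6.681 kip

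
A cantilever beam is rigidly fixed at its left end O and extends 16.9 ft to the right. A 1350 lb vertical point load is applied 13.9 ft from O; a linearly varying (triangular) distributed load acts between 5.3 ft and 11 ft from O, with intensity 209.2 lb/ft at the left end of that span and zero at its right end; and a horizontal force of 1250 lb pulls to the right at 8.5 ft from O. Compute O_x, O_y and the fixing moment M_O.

O_x = -1250 lb, O_y = 1946 lb, M_O = 23060 lb·ft

Resultant of the triangular load: ½ × 209.2 × 5.7 = 596.22 lb, acting at 7.2 ft from O (one-third of the span from the peak).
ΣF_x = 0: O_x + 1250 = 0 → O_x = -1250 lb.
ΣF_y = 0: O_y − 1350 − ½·209.2·5.7 = 0 → O_y = 1946 lb.
ΣM about O: M_O − 1350·13.9 − (½·209.2·5.7)·7.2 = 0 → M_O = 23060 lb·ft.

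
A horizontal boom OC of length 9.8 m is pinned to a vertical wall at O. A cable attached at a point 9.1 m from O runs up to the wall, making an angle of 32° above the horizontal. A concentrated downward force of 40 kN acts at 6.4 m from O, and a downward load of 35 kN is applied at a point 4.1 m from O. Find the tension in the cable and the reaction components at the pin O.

ΣM about O: T·sin32°·9.1 − 40·6.4 − 35·4.1 = 0 → T = 399.5/(9.1·0.529919) = 82.8449 ≈ 82.84 kN.
ΣF_x = 0: O_x − T·cos32° = 0 → O_x = 82.8449 × 0.848048 = 70.26 kN.
ΣF_y = 0: O_y + T·sin32° − 40 − 35 = 0 → O_y = 75 − 82.8449 × 0.529919 = 31.10 kN.

T = 82.84 kN, O_x = 70.26 kN, O_y = 31.10 kN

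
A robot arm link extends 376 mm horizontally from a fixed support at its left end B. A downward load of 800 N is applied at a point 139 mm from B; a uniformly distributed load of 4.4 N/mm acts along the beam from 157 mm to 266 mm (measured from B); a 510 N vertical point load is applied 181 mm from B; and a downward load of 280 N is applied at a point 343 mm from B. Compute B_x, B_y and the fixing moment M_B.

B_x = 0, B_y = 2070 N, M_B = 401000 N·mm

Resultant of the distributed load: 4.4 × 109 = 479.6 N at 211.5 mm from B.
ΣF_x = 0: B_x = 0.
ΣF_y = 0: B_y − 800 − 4.4·109 − 510 − 280 = 0 → B_y = 2070 N.
ΣM about B: M_B − 800·139 − (4.4·109)·211.5 − 510·181 − 280·343 = 0 → M_B = 401000 N·mm.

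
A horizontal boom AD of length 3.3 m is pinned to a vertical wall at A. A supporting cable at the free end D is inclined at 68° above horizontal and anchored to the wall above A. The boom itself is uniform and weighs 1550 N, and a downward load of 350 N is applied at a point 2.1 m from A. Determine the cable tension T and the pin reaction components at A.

ΣM about A: T·sin68°·3.3 − 1550·1.65 − 350·2.1 = 0 → T = 3292.5/(3.3·0.927184) = 1076.08 ≈ 1076 N.
ΣF_x = 0: A_x − T·cos68° = 0 → A_x = 1076.08 × 0.374607 = 403.1 N.
ΣF_y = 0: A_y + T·sin68° − 1550 − 350 = 0 → A_y = 1900 − 1076.08 × 0.927184 = 902.3 N.

T = 1076 N, A_x = 403.1 N, A_y = 902.3 N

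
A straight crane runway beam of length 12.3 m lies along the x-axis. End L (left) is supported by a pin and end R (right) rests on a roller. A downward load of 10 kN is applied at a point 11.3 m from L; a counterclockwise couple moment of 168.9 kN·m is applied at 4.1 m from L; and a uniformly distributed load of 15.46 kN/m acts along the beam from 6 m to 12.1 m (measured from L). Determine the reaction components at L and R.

Resultant of the distributed load: 15.46 × 6.1 = 94.306 kN at 9.05 m from L.
Moments about L: R_y·12.3 − 10·11.3 + 168.9 − (15.46·6.1)·9.05 = 0 → R_y = 797.5693/12.3 = 64.843 ≈ 64.84 kN.
ΣF_y = 0: L_y + 64.843 − 10 − 15.46·6.1 = 0 → L_y = 39.46 kN.
ΣF_x = 0: no horizontal applied forces, so L_x = 0.

L_x = 0, L_y = 39.46 kN, R_y = 64.84 kN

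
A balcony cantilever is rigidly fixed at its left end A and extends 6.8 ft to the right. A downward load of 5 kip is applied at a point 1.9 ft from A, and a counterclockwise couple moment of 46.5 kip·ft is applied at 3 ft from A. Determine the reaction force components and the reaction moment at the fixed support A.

ΣF_x = 0: A_x = 0.
ΣF_y = 0: A_y − 5 = 0 → A_y = 5.000 kip.
ΣM about A: M_A − 5·1.9 + 46.5 = 0 → M_A = -37.00 kip·ft.

A_x = 0, A_y = 5.000 kip, M_A = -37.00 kip·ft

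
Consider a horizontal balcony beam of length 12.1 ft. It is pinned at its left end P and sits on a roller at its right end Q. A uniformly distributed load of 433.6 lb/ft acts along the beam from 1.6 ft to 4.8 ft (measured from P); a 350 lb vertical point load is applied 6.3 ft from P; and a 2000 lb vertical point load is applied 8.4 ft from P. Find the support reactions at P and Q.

Resultant of the distributed load: 433.6 × 3.2 = 1387.52 lb at 3.2 ft from P.
Moments about P: Q_y·12.1 − (433.6·3.2)·3.2 − 350·6.3 − 2000·8.4 = 0 → Q_y = 23445.064/12.1 = 1937.61 ≈ 1938 lb.
ΣF_y = 0: P_y + 1937.61 − 433.6·3.2 − 350 − 2000 = 0 → P_y = 1800 lb.
ΣF_x = 0: no horizontal applied forces, so P_x = 0.

P_x = 0, P_y = 1800 lb, Q_y = 1938 lb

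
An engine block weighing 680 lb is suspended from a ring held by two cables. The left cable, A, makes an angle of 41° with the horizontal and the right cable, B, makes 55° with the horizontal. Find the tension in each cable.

ΣF_x = 0: −T_A·cos41° + T_B·cos55° = 0 → T_B = 1.3158·T_A.
ΣF_y = 0: T_A·sin41° + T_B·sin55° = 680.
Substitute: T_A·(0.656059 + 1.3158·0.819152) = 680 → T_A = 392.18 ≈ 392.2 lb.
Then T_B = 1.3158 × 392.18 = 516.0 lb.

T_A = 392.2 lb, T_B = 516.0 lb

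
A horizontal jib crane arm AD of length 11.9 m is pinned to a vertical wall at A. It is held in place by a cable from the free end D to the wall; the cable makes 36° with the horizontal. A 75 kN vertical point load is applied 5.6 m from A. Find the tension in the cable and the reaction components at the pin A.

ΣM about A: T·sin36°·11.9 − 75·5.6 = 0 → T = 420/(11.9·0.587785) = 60.046 ≈ 60.05 kN.
ΣF_x = 0: A_x − T·cos36° = 0 → A_x = 60.046 × 0.809017 = 48.58 kN.
ΣF_y = 0: A_y + T·sin36° − 75 = 0 → A_y = 75 − 60.046 × 0.587785 = 39.71 kN.

T = 60.05 kN, A_x = 48.58 kN, A_y = 39.71 kN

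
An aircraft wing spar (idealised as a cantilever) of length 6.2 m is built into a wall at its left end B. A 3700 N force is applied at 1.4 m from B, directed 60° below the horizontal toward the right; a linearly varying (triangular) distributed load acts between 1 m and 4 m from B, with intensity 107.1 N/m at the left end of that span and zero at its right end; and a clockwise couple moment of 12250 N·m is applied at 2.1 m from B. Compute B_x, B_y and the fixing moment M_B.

B_x = -1850 N, B_y = 3365 N, M_B = 17060 N·m

Resultant of the triangular load: ½ × 107.1 × 3 = 160.65 N, acting at 2 m from B (one-third of the span from the peak).
ΣF_x = 0: B_x + 3700·cos60° = 0 → B_x = -1850 N.
ΣF_y = 0: B_y − 3700·sin60° − ½·107.1·3 = 0 → B_y = 3365 N.
ΣM about B: M_B − 3700·sin60°·1.4 − (½·107.1·3)·2 − 12250 = 0 → M_B = 17060 N·m.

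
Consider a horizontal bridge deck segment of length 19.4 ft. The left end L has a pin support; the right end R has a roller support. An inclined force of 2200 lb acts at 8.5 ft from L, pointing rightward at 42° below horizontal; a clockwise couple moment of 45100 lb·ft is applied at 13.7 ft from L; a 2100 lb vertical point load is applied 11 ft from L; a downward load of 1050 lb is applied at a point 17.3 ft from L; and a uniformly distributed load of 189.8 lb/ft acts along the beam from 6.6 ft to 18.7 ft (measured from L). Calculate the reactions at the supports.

L_x = -1635 lb, L_y = 324.4 lb, R_y = 6594 lb

Resultant of the distributed load: 189.8 × 12.1 = 2296.58 lb at 12.65 ft from L.
Taking moments about L: R_y·19.4 − 2200·sin42°·8.5 − 45100 − 2100·11 − 1050·17.3 − (189.8·12.1)·12.65 = 0 → R_y = 127929/19.4 = 6594.28 ≈ 6594 lb.
ΣF_y = 0: L_y + 6594.28 − 2200·sin42° − 2100 − 1050 − 189.8·12.1 = 0 → L_y = 324.4 lb.
ΣF_x = 0: L_x + 2200·cos42° = 0 → L_x = -1635 lb.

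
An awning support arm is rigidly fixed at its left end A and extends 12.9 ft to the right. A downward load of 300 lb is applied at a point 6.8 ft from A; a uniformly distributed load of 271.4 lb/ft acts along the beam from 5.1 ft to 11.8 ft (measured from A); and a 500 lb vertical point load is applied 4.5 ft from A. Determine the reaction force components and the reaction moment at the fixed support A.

Resultant of the distributed load: 271.4 × 6.7 = 1818.38 lb at 8.45 ft from A.
ΣF_x = 0: A_x = 0.
ΣF_y = 0: A_y − 300 − 271.4·6.7 − 500 = 0 → A_y = 2618 lb.
ΣM about A: M_A − 300·6.8 − (271.4·6.7)·8.45 − 500·4.5 = 0 → M_A = 19660 lb·ft.

A_x = 0, A_y = 2618 lb, M_A = 19660 lb·ft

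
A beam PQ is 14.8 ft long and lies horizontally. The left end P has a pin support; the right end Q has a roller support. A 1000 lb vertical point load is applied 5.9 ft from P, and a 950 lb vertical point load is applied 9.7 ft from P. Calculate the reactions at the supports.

Taking moments about P: Q_y·14.8 − 1000·5.9 − 950·9.7 = 0 → Q_y = 15115/14.8 = 1021.28 ≈ 1021 lb.
ΣF_y = 0: P_y + 1021.28 − 1000 − 950 = 0 → P_y = 928.7 lb.
ΣF_x = 0: no horizontal applied forces, so P_x = 0.

P_x = 0, P_y = 928.7 lb, Q_y = 1021 lb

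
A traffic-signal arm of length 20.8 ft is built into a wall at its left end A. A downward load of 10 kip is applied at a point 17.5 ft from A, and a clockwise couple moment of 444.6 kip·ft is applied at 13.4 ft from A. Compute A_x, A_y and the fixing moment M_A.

ΣF_x = 0: A_x = 0.
ΣF_y = 0: A_y − 10 = 0 → A_y = 10.00 kip.
ΣM about A: M_A − 10·17.5 − 444.6 = 0 → M_A = 619.6 kip·ft.

A_x = 0, A_y = 10.00 kip, M_A = 619.6 kip·ft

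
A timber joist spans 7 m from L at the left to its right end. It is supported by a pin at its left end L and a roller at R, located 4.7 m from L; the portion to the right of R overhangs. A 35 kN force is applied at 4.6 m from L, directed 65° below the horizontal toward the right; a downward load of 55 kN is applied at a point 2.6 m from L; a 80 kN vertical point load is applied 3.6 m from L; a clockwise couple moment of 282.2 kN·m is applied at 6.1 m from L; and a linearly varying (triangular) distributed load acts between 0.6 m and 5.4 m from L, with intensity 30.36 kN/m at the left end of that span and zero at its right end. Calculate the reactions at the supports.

Resultant of the triangular load: ½ × 30.36 × 4.8 = 72.864 kN, acting at 2.2 m from L (one-third of the span from the peak).
Moments about L: R_y·4.7 − 35·sin65°·4.6 − 55·2.6 − 80·3.6 − 282.2 − (½·30.36·4.8)·2.2 = 0 → R_y = 1019.42/4.7 = 216.898 ≈ 216.9 kN.
ΣF_y = 0: L_y + 216.898 − 35·sin65° − 55 − 80 − ½·30.36·4.8 = 0 → L_y = 22.69 kN.
ΣF_x = 0: L_x + 35·cos65° = 0 → L_x = -14.79 kN.

L_x = -14.79 kN, L_y = 22.69 kN, R_y = 216.9 kN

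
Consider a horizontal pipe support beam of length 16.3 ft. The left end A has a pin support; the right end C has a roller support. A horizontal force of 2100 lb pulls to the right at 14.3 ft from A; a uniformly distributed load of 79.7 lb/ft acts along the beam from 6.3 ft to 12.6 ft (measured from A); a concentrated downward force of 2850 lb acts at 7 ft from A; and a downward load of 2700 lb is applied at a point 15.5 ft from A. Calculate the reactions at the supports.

A_x = -2100 lb, A_y = 1970 lb, C_y = 4083 lb

Resultant of the distributed load: 79.7 × 6.3 = 502.11 lb at 9.45 ft from A.
ΣM about A: C_y·16.3 − (79.7·6.3)·9.45 − 2850·7 − 2700·15.5 = 0 → C_y = 66544.9395/16.3 = 4082.51 ≈ 4083 lb.
ΣF_y = 0: A_y + 4082.51 − 79.7·6.3 − 2850 − 2700 = 0 → A_y = 1970 lb.
ΣF_x = 0: A_x + 2100 = 0 → A_x = -2100 lb.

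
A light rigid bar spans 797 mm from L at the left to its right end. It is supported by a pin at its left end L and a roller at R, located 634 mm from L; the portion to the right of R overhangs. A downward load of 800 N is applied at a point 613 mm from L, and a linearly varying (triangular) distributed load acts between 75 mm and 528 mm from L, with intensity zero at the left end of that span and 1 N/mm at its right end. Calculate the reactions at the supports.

L_x = 0, L_y = 118.3 N, R_y = 908.2 N

Resultant of the triangular load: ½ × 1 × 453 = 226.5 N, acting at 377 mm from L (one-third of the span from the peak).
Taking moments about L: R_y·634 − 800·613 − (½·1·453)·377 = 0 → R_y = 575790.5/634 = 908.187 ≈ 908.2 N.
ΣF_y = 0: L_y + 908.187 − 800 − ½·1·453 = 0 → L_y = 118.3 N.
ΣF_x = 0: no horizontal applied forces, so L_x = 0.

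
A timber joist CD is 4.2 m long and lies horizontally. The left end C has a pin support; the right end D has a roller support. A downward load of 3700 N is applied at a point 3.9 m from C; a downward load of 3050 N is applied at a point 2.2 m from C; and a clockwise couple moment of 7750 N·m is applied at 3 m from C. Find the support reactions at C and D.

Moments about C: D_y·4.2 − 3700·3.9 − 3050·2.2 − 7750 = 0 → D_y = 28890/4.2 = 6878.57 ≈ 6879 N.
ΣF_y = 0: C_y + 6878.57 − 3700 − 3050 = 0 → C_y = -128.6 N.
ΣF_x = 0: no horizontal applied forces, so C_x = 0.

C_x = 0, C_y = -128.6 N, D_y = 6879 N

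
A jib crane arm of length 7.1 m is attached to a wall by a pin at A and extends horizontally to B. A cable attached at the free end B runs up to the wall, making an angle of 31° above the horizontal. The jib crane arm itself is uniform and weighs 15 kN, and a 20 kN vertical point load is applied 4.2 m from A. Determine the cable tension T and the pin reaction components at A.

T = 37.53 kN, A_x = 32.17 kN, A_y = 15.67 kN

ΣM about A: T·sin31°·7.1 − 15·3.55 − 20·4.2 = 0 → T = 137.25/(7.1·0.515038) = 37.5331 ≈ 37.53 kN.
ΣF_x = 0: A_x − T·cos31° = 0 → A_x = 37.5331 × 0.857167 = 32.17 kN.
ΣF_y = 0: A_y + T·sin31° − 15 − 20 = 0 → A_y = 35 − 37.5331 × 0.515038 = 15.67 kN.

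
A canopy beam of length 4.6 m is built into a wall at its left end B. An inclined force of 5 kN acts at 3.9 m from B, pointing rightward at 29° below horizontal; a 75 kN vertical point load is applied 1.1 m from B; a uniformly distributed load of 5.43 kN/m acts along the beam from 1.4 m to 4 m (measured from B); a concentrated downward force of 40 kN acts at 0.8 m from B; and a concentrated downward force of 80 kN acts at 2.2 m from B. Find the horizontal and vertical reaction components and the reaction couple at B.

Resultant of the distributed load: 5.43 × 2.6 = 14.118 kN at 2.7 m from B.
ΣF_x = 0: B_x + 5·cos29° = 0 → B_x = -4.373 kN.
ΣF_y = 0: B_y − 5·sin29° − 75 − 5.43·2.6 − 40 − 80 = 0 → B_y = 211.5 kN.
ΣM about B: M_B − 5·sin29°·3.9 − 75·1.1 − (5.43·2.6)·2.7 − 40·0.8 − 80·2.2 = 0 → M_B = 338.1 kN·m.

B_x = -4.373 kN, B_y = 211.5 kN, M_B = 338.1 kN·m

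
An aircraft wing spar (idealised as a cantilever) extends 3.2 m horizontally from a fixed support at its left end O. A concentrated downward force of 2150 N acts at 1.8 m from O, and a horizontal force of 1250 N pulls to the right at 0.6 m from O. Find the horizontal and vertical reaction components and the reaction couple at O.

O_x = -1250 N, O_y = 2150 N, M_O = 3870 N·m

ΣF_x = 0: O_x + 1250 = 0 → O_x = -1250 N.
ΣF_y = 0: O_y − 2150 = 0 → O_y = 2150 N.
ΣM about O: M_O − 2150·1.8 = 0 → M_O = 3870 N·m.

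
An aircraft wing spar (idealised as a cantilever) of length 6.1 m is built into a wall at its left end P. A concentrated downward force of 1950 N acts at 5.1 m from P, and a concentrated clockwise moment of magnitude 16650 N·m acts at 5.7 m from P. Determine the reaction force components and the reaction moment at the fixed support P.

ΣF_x = 0: P_x = 0.
ΣF_y = 0: P_y − 1950 = 0 → P_y = 1950 N.
ΣM about P: M_P − 1950·5.1 − 16650 = 0 → M_P = 26600 N·m.

P_x = 0, P_y = 1950 N, M_P = 26600 N·m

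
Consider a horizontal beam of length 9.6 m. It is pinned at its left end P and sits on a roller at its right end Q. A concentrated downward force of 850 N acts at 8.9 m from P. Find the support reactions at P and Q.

Moments about P: Q_y·9.6 − 850·8.9 = 0 → Q_y = 7565/9.6 = 788.021 ≈ 788.0 N.
ΣF_y = 0: P_y + 788.021 − 850 = 0 → P_y = 61.98 N.
ΣF_x = 0: no horizontal applied forces, so P_x = 0.

P_x = 0, P_y = 61.98 N, Q_y = 788.0 N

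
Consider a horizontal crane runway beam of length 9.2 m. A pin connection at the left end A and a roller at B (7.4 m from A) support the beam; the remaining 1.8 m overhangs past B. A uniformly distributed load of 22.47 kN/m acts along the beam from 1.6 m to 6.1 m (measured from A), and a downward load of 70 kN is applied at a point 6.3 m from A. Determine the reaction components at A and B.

A_x = 0, A_y = 58.91 kN, B_y = 112.2 kN

Resultant of the distributed load: 22.47 × 4.5 = 101.115 kN at 3.85 m from A.
ΣM about A: B_y·7.4 − (22.47·4.5)·3.85 − 70·6.3 = 0 → B_y = 830.29275/7.4 = 112.202 ≈ 112.2 kN.
ΣF_y = 0: A_y + 112.202 − 22.47·4.5 − 70 = 0 → A_y = 58.91 kN.
ΣF_x = 0: no horizontal applied forces, so A_x = 0.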